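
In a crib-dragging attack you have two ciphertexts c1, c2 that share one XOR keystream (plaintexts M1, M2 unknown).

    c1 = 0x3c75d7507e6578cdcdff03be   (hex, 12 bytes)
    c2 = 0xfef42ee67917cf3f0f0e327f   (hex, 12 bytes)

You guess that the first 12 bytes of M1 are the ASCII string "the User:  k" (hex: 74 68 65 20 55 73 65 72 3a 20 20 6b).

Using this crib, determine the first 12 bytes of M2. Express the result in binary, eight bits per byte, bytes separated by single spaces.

10110110 11101001 10011100 10010110 01010010 00000001 11010010 10000000 11111000 11010001 00010001 10101010

First, c1 ⊕ c2 = (M1 ⊕ K) ⊕ (M2 ⊕ K) = M1 ⊕ M2, so the key drops out. Then M2 = (M1 ⊕ M2) ⊕ M1 over the first 12 bytes.
byte 0: (3c xor fe) xor 74 = c2 xor 74 = b6
byte 1: (75 xor f4) xor 68 = 81 xor 68 = e9
byte 2: (d7 xor 2e) xor 65 = f9 xor 65 = 9c
byte 3: (50 xor e6) xor 20 = b6 xor 20 = 96
byte 4: (7e xor 79) xor 55 = 07 xor 55 = 52
byte 5: (65 xor 17) xor 73 = 72 xor 73 = 01
byte 6: (78 xor cf) xor 65 = b7 xor 65 = d2
byte 7: (cd xor 3f) xor 72 = f2 xor 72 = 80
byte 8: (cd xor 0f) xor 3a = c2 xor 3a = f8
byte 9: (ff xor 0e) xor 20 = f1 xor 20 = d1
byte 10: (03 xor 32) xor 20 = 31 xor 20 = 11
byte 11: (be xor 7f) xor 6b = c1 xor 6b = aa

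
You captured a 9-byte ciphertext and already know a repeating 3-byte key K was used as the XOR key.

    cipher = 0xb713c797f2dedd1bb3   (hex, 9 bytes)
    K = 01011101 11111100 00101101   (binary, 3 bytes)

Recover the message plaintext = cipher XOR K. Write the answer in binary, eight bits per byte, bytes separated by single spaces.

The 3-byte key repeats, so the effective keystream is 5d fc 2d 5d fc 2d 5d fc 2d.
byte 0: b7 ⊕ 5d = ea
byte 1: 13 ⊕ fc = ef
byte 2: c7 ⊕ 2d = ea
byte 3: 97 ⊕ 5d = ca
byte 4: f2 ⊕ fc = 0e
byte 5: de ⊕ 2d = f3
byte 6: dd ⊕ 5d = 80
byte 7: 1b ⊕ fc = e7
byte 8: b3 ⊕ 2d = 9e

11101010 11101111 11101010 11001010 00001110 11110011 10000000 11100111 10011110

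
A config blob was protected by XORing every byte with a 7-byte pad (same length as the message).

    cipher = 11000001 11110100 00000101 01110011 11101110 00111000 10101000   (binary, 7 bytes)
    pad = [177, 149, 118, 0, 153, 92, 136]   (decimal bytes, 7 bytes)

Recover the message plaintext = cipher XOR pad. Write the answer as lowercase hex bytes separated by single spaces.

70 61 73 73 77 64 20

XOR is its own inverse, so applying the key byte-wise gives the result directly.
11000001 xor 10110001 = 01110000
11110100 xor 10010101 = 01100001
00000101 xor 01110110 = 01110011
01110011 xor 00000000 = 01110011
11101110 xor 10011001 = 01110111
00111000 xor 01011100 = 01100100
10101000 xor 10001000 = 00100000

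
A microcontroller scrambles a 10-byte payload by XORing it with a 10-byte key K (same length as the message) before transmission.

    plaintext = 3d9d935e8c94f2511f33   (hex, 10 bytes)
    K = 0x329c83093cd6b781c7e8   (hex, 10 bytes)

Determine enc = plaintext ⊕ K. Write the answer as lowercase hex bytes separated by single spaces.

0f 01 10 57 b0 42 45 d0 d8 db

XOR is its own inverse, so applying the key byte-wise gives the result directly.
3d ^ 32 = 0f
9d ^ 9c = 01
93 ^ 83 = 10
5e ^ 09 = 57
8c ^ 3c = b0
94 ^ d6 = 42
f2 ^ b7 = 45
51 ^ 81 = d0
1f ^ c7 = d8
33 ^ e8 = db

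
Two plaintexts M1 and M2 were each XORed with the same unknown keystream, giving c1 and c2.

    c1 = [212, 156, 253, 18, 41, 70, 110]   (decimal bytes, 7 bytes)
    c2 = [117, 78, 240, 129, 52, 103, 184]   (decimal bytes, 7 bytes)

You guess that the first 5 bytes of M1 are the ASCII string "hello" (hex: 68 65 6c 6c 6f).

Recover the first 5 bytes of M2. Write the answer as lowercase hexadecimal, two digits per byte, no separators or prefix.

c9b761ff72

First, c1 ⊕ c2 = (M1 ⊕ K) ⊕ (M2 ⊕ K) = M1 ⊕ M2, so the key drops out. Then M2 = (M1 ⊕ M2) ⊕ M1 over the first 5 bytes.
byte 0: (d4 ⊕ 75) ⊕ 68 = a1 ⊕ 68 = c9
byte 1: (9c ⊕ 4e) ⊕ 65 = d2 ⊕ 65 = b7
byte 2: (fd ⊕ f0) ⊕ 6c = 0d ⊕ 6c = 61
byte 3: (12 ⊕ 81) ⊕ 6c = 93 ⊕ 6c = ff
byte 4: (29 ⊕ 34) ⊕ 6f = 1d ⊕ 6f = 72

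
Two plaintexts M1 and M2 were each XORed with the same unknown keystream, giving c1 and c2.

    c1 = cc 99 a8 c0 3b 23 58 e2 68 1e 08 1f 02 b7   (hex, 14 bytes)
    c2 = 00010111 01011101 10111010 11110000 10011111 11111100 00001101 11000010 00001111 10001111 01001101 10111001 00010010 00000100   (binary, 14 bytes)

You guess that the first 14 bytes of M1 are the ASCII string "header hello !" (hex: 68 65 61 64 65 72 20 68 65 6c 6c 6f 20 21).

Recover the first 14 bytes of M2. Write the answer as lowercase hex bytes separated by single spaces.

First, c1 ⊕ c2 = (M1 ⊕ K) ⊕ (M2 ⊕ K) = M1 ⊕ M2, so the key drops out. Then M2 = (M1 ⊕ M2) ⊕ M1 over the first 14 bytes.
byte 0: (cc ^ 17) ^ 68 = db ^ 68 = b3
byte 1: (99 ^ 5d) ^ 65 = c4 ^ 65 = a1
byte 2: (a8 ^ ba) ^ 61 = 12 ^ 61 = 73
byte 3: (c0 ^ f0) ^ 64 = 30 ^ 64 = 54
byte 4: (3b ^ 9f) ^ 65 = a4 ^ 65 = c1
byte 5: (23 ^ fc) ^ 72 = df ^ 72 = ad
byte 6: (58 ^ 0d) ^ 20 = 55 ^ 20 = 75
byte 7: (e2 ^ c2) ^ 68 = 20 ^ 68 = 48
byte 8: (68 ^ 0f) ^ 65 = 67 ^ 65 = 02
byte 9: (1e ^ 8f) ^ 6c = 91 ^ 6c = fd
byte 10: (08 ^ 4d) ^ 6c = 45 ^ 6c = 29
byte 11: (1f ^ b9) ^ 6f = a6 ^ 6f = c9
byte 12: (02 ^ 12) ^ 20 = 10 ^ 20 = 30
byte 13: (b7 ^ 04) ^ 21 = b3 ^ 21 = 92

b3 a1 73 54 c1 ad 75 48 02 fd 29 c9 30 92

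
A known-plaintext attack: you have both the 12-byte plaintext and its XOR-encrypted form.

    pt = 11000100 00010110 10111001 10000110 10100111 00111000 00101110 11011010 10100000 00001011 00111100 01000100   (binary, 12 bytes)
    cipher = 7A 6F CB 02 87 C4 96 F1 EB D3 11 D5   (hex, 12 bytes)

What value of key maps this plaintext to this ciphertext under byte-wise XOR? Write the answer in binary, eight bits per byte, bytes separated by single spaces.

10111110 01111001 01110010 10000100 00100000 11111100 10111000 00101011 01001011 11011000 00101101 10010001

Since cipher = pt ⊕ key, XORing both sides with pt gives key = pt ⊕ cipher.
c4 XOR 7a = be
16 XOR 6f = 79
b9 XOR cb = 72
86 XOR 02 = 84
a7 XOR 87 = 20
38 XOR c4 = fc
2e XOR 96 = b8
da XOR f1 = 2b
a0 XOR eb = 4b
0b XOR d3 = d8
3c XOR 11 = 2d
44 XOR d5 = 91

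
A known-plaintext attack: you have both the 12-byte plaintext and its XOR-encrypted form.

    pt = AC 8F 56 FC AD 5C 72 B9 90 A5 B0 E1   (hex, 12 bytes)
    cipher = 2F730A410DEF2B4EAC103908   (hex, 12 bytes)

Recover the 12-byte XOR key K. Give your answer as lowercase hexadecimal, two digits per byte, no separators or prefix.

83fc5cbda0b359f73cb589e9

Since cipher = pt ⊕ K, XORing both sides with pt gives K = pt ⊕ cipher.
10101100 XOR 00101111 = 10000011
10001111 XOR 01110011 = 11111100
01010110 XOR 00001010 = 01011100
11111100 XOR 01000001 = 10111101
10101101 XOR 00001101 = 10100000
01011100 XOR 11101111 = 10110011
01110010 XOR 00101011 = 01011001
10111001 XOR 01001110 = 11110111
10010000 XOR 10101100 = 00111100
10100101 XOR 00010000 = 10110101
10110000 XOR 00111001 = 10001001
11100001 XOR 00001000 = 11101001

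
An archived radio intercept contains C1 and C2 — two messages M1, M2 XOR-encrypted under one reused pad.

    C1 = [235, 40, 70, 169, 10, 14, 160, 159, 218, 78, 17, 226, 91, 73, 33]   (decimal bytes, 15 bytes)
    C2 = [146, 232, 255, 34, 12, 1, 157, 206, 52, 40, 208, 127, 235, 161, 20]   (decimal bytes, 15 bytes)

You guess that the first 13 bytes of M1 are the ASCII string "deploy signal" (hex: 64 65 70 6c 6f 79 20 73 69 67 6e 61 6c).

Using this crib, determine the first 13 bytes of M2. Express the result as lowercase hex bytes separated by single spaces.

First, C1 ⊕ C2 = (M1 ⊕ K) ⊕ (M2 ⊕ K) = M1 ⊕ M2, so the key drops out. Then M2 = (M1 ⊕ M2) ⊕ M1 over the first 13 bytes.
byte 0: (eb ^ 92) ^ 64 = 79 ^ 64 = 1d
byte 1: (28 ^ e8) ^ 65 = c0 ^ 65 = a5
byte 2: (46 ^ ff) ^ 70 = b9 ^ 70 = c9
byte 3: (a9 ^ 22) ^ 6c = 8b ^ 6c = e7
byte 4: (0a ^ 0c) ^ 6f = 06 ^ 6f = 69
byte 5: (0e ^ 01) ^ 79 = 0f ^ 79 = 76
byte 6: (a0 ^ 9d) ^ 20 = 3d ^ 20 = 1d
byte 7: (9f ^ ce) ^ 73 = 51 ^ 73 = 22
byte 8: (da ^ 34) ^ 69 = ee ^ 69 = 87
byte 9: (4e ^ 28) ^ 67 = 66 ^ 67 = 01
byte 10: (11 ^ d0) ^ 6e = c1 ^ 6e = af
byte 11: (e2 ^ 7f) ^ 61 = 9d ^ 61 = fc
byte 12: (5b ^ eb) ^ 6c = b0 ^ 6c = dc

1d a5 c9 e7 69 76 1d 22 87 01 af fc dc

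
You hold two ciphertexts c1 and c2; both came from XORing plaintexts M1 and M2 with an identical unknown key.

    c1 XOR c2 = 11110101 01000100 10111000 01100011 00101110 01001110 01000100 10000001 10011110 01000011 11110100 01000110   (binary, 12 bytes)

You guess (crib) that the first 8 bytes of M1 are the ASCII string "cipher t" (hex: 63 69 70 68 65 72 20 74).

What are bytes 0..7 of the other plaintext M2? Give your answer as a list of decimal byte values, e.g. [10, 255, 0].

[150, 45, 200, 11, 75, 60, 100, 245]

Since c1 ⊕ c2 = M1 ⊕ M2, XORing with the guessed M1 bytes yields the corresponding M2 bytes: M2 = (c1 ⊕ c2) ⊕ M1.
11110101 ^ 01100011 = 10010110
01000100 ^ 01101001 = 00101101
10111000 ^ 01110000 = 11001000
01100011 ^ 01101000 = 00001011
00101110 ^ 01100101 = 01001011
01001110 ^ 01110010 = 00111100
01000100 ^ 00100000 = 01100100
10000001 ^ 01110100 = 11110101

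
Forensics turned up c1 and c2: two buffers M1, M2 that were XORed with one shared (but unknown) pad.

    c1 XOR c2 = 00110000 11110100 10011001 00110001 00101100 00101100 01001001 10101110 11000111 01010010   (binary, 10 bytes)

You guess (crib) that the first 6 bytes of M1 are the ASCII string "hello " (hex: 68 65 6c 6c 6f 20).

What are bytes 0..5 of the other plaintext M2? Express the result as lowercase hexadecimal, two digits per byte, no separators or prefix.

5891f55d430c

Since c1 ⊕ c2 = M1 ⊕ M2, XORing with the guessed M1 bytes yields the corresponding M2 bytes: M2 = (c1 ⊕ c2) ⊕ M1.
30 ^ 68 = 58
f4 ^ 65 = 91
99 ^ 6c = f5
31 ^ 6c = 5d
2c ^ 6f = 43
2c ^ 20 = 0c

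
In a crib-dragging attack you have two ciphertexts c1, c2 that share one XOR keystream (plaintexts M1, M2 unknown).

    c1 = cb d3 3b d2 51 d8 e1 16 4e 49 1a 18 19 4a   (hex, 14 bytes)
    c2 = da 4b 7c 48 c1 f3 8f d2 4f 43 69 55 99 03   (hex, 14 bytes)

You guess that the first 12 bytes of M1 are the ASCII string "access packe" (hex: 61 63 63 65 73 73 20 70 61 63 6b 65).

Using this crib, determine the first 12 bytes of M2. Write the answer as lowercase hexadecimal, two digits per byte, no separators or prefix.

70fb24ffe3584eb460691828

First, c1 ⊕ c2 = (M1 ⊕ K) ⊕ (M2 ⊕ K) = M1 ⊕ M2, so the key drops out. Then M2 = (M1 ⊕ M2) ⊕ M1 over the first 12 bytes.
byte 0: (cb ^ da) ^ 61 = 11 ^ 61 = 70
byte 1: (d3 ^ 4b) ^ 63 = 98 ^ 63 = fb
byte 2: (3b ^ 7c) ^ 63 = 47 ^ 63 = 24
byte 3: (d2 ^ 48) ^ 65 = 9a ^ 65 = ff
byte 4: (51 ^ c1) ^ 73 = 90 ^ 73 = e3
byte 5: (d8 ^ f3) ^ 73 = 2b ^ 73 = 58
byte 6: (e1 ^ 8f) ^ 20 = 6e ^ 20 = 4e
byte 7: (16 ^ d2) ^ 70 = c4 ^ 70 = b4
byte 8: (4e ^ 4f) ^ 61 = 01 ^ 61 = 60
byte 9: (49 ^ 43) ^ 63 = 0a ^ 63 = 69
byte 10: (1a ^ 69) ^ 6b = 73 ^ 6b = 18
byte 11: (18 ^ 55) ^ 65 = 4d ^ 65 = 28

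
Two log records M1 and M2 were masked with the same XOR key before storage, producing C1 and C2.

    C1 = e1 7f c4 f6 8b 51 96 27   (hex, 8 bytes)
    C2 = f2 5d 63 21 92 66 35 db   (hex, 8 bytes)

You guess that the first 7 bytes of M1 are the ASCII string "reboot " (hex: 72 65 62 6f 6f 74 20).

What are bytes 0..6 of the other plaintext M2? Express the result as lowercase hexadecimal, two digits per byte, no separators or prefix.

6147c5b8764383

First, C1 ⊕ C2 = (M1 ⊕ K) ⊕ (M2 ⊕ K) = M1 ⊕ M2, so the key drops out. Then M2 = (M1 ⊕ M2) ⊕ M1 over the first 7 bytes.
byte 0: (e1 XOR f2) XOR 72 = 13 XOR 72 = 61
byte 1: (7f XOR 5d) XOR 65 = 22 XOR 65 = 47
byte 2: (c4 XOR 63) XOR 62 = a7 XOR 62 = c5
byte 3: (f6 XOR 21) XOR 6f = d7 XOR 6f = b8
byte 4: (8b XOR 92) XOR 6f = 19 XOR 6f = 76
byte 5: (51 XOR 66) XOR 74 = 37 XOR 74 = 43
byte 6: (96 XOR 35) XOR 20 = a3 XOR 20 = 83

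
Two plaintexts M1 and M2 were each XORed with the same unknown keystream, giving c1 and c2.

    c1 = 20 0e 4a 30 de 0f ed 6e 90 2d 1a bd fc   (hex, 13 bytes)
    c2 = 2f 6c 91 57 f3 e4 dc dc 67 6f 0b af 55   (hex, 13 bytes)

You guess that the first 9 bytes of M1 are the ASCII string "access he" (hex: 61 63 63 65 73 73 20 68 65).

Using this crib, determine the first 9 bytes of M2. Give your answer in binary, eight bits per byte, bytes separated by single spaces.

First, c1 ⊕ c2 = (M1 ⊕ K) ⊕ (M2 ⊕ K) = M1 ⊕ M2, so the key drops out. Then M2 = (M1 ⊕ M2) ⊕ M1 over the first 9 bytes.
byte 0: (20 ^ 2f) ^ 61 = 0f ^ 61 = 6e
byte 1: (0e ^ 6c) ^ 63 = 62 ^ 63 = 01
byte 2: (4a ^ 91) ^ 63 = db ^ 63 = b8
byte 3: (30 ^ 57) ^ 65 = 67 ^ 65 = 02
byte 4: (de ^ f3) ^ 73 = 2d ^ 73 = 5e
byte 5: (0f ^ e4) ^ 73 = eb ^ 73 = 98
byte 6: (ed ^ dc) ^ 20 = 31 ^ 20 = 11
byte 7: (6e ^ dc) ^ 68 = b2 ^ 68 = da
byte 8: (90 ^ 67) ^ 65 = f7 ^ 65 = 92

01101110 00000001 10111000 00000010 01011110 10011000 00010001 11011010 10010010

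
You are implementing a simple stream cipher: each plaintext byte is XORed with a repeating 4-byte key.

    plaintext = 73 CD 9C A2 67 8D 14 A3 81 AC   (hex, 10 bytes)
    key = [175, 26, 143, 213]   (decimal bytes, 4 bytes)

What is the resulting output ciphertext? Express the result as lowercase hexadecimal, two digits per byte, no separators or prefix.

The 4-byte key repeats, so the effective keystream is af 1a 8f d5 af 1a 8f d5 af 1a.
byte 0: 73 XOR af = dc
byte 1: cd XOR 1a = d7
byte 2: 9c XOR 8f = 13
byte 3: a2 XOR d5 = 77
byte 4: 67 XOR af = c8
byte 5: 8d XOR 1a = 97
byte 6: 14 XOR 8f = 9b
byte 7: a3 XOR d5 = 76
byte 8: 81 XOR af = 2e
byte 9: ac XOR 1a = b6

dcd71377c8979b762eb6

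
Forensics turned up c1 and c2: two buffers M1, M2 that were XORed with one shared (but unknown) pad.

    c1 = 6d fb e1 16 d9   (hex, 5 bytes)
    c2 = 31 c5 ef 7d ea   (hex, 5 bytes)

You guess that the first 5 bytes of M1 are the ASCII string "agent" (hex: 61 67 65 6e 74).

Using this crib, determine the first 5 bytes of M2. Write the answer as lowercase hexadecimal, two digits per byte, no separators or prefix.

3d596b0547

First, c1 ⊕ c2 = (M1 ⊕ K) ⊕ (M2 ⊕ K) = M1 ⊕ M2, so the key drops out. Then M2 = (M1 ⊕ M2) ⊕ M1 over the first 5 bytes.
byte 0: (6d ⊕ 31) ⊕ 61 = 5c ⊕ 61 = 3d
byte 1: (fb ⊕ c5) ⊕ 67 = 3e ⊕ 67 = 59
byte 2: (e1 ⊕ ef) ⊕ 65 = 0e ⊕ 65 = 6b
byte 3: (16 ⊕ 7d) ⊕ 6e = 6b ⊕ 6e = 05
byte 4: (d9 ⊕ ea) ⊕ 74 = 33 ⊕ 74 = 47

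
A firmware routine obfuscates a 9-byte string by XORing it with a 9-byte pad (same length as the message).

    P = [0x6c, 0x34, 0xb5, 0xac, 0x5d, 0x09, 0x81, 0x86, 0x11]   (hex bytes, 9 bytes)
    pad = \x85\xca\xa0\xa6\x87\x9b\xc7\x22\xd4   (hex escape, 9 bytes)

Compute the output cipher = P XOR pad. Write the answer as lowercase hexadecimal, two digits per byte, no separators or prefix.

e9fe150ada9246a4c5

byte 0: 6c xor 85 = e9
byte 1: 34 xor ca = fe
byte 2: b5 xor a0 = 15
byte 3: ac xor a6 = 0a
byte 4: 5d xor 87 = da
byte 5: 09 xor 9b = 92
byte 6: 81 xor c7 = 46
byte 7: 86 xor 22 = a4
byte 8: 11 xor d4 = c5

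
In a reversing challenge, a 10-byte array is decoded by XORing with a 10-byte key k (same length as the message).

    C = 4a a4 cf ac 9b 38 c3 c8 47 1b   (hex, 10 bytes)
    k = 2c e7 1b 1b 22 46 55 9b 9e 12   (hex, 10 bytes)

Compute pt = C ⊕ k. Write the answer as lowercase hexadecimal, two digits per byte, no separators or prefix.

4a ⊕ 2c = 66
a4 ⊕ e7 = 43
cf ⊕ 1b = d4
ac ⊕ 1b = b7
9b ⊕ 22 = b9
38 ⊕ 46 = 7e
c3 ⊕ 55 = 96
c8 ⊕ 9b = 53
47 ⊕ 9e = d9
1b ⊕ 12 = 09

6643d4b7b97e9653d909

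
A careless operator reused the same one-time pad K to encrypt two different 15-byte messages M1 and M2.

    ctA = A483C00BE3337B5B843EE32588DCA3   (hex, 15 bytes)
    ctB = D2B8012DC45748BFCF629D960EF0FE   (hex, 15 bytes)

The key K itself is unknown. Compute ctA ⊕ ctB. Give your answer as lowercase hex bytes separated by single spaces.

ctA ⊕ ctB = (M1 ⊕ K) ⊕ (M2 ⊕ K) = M1 ⊕ M2 — the shared key cancels under XOR.
164 XOR 210 = 118
131 XOR 184 =  59
192 XOR   1 = 193
 11 XOR  45 =  38
227 XOR 196 =  39
 51 XOR  87 = 100
123 XOR  72 =  51
 91 XOR 191 = 228
132 XOR 207 =  75
 62 XOR  98 =  92
227 XOR 157 = 126
 37 XOR 150 = 179
136 XOR  14 = 134
220 XOR 240 =  44
163 XOR 254 =  93

76 3b c1 26 27 64 33 e4 4b 5c 7e b3 86 2c 5d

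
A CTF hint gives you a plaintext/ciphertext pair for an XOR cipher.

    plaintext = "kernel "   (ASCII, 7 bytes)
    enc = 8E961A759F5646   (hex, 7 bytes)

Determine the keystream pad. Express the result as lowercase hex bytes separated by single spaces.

Since enc = plaintext ⊕ pad, XORing both sides with plaintext gives pad = plaintext ⊕ enc.
byte 0: 6b ⊕ 8e = e5
byte 1: 65 ⊕ 96 = f3
byte 2: 72 ⊕ 1a = 68
byte 3: 6e ⊕ 75 = 1b
byte 4: 65 ⊕ 9f = fa
byte 5: 6c ⊕ 56 = 3a
byte 6: 20 ⊕ 46 = 66

e5 f3 68 1b fa 3a 66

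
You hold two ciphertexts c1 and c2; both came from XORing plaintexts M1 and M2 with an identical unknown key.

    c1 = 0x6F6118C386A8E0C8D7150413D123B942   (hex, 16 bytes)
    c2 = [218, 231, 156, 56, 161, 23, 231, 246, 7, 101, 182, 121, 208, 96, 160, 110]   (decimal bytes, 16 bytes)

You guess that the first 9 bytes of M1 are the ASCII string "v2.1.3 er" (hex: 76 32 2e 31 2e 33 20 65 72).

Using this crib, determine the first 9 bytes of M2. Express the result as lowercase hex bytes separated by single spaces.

First, c1 ⊕ c2 = (M1 ⊕ K) ⊕ (M2 ⊕ K) = M1 ⊕ M2, so the key drops out. Then M2 = (M1 ⊕ M2) ⊕ M1 over the first 9 bytes.
byte 0: (6f ⊕ da) ⊕ 76 = b5 ⊕ 76 = c3
byte 1: (61 ⊕ e7) ⊕ 32 = 86 ⊕ 32 = b4
byte 2: (18 ⊕ 9c) ⊕ 2e = 84 ⊕ 2e = aa
byte 3: (c3 ⊕ 38) ⊕ 31 = fb ⊕ 31 = ca
byte 4: (86 ⊕ a1) ⊕ 2e = 27 ⊕ 2e = 09
byte 5: (a8 ⊕ 17) ⊕ 33 = bf ⊕ 33 = 8c
byte 6: (e0 ⊕ e7) ⊕ 20 = 07 ⊕ 20 = 27
byte 7: (c8 ⊕ f6) ⊕ 65 = 3e ⊕ 65 = 5b
byte 8: (d7 ⊕ 07) ⊕ 72 = d0 ⊕ 72 = a2

c3 b4 aa ca 09 8c 27 5b a2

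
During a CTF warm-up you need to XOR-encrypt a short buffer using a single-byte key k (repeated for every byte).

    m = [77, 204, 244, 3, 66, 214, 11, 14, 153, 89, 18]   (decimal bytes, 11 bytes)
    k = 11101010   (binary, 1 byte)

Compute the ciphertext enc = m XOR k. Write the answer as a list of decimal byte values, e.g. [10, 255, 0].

[167, 38, 30, 233, 168, 60, 225, 228, 115, 179, 248]

The 1-byte key repeats, so the effective keystream is ea ea ea ea ea ea ea ea ea ea ea.
byte 0: 4d ^ ea = a7
byte 1: cc ^ ea = 26
byte 2: f4 ^ ea = 1e
byte 3: 03 ^ ea = e9
byte 4: 42 ^ ea = a8
byte 5: d6 ^ ea = 3c
byte 6: 0b ^ ea = e1
byte 7: 0e ^ ea = e4
byte 8: 99 ^ ea = 73
byte 9: 59 ^ ea = b3
byte 10: 12 ^ ea = f8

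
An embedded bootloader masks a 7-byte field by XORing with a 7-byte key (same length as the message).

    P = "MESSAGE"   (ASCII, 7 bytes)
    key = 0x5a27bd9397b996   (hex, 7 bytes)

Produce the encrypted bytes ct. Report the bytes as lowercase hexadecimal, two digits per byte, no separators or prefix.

XOR is its own inverse, so applying the key byte-wise gives the result directly.
byte 0:  77 xor  90 =  23
byte 1:  69 xor  39 =  98
byte 2:  83 xor 189 = 238
byte 3:  83 xor 147 = 192
byte 4:  65 xor 151 = 214
byte 5:  71 xor 185 = 254
byte 6:  69 xor 150 = 211

1762eec0d6fed3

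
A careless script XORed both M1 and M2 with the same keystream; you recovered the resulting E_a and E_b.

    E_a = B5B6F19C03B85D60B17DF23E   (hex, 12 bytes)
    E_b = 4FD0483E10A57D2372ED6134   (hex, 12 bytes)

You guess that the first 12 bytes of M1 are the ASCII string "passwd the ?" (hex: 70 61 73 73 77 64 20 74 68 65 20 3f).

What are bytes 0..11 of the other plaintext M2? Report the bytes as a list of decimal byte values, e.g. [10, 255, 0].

First, E_a ⊕ E_b = (M1 ⊕ K) ⊕ (M2 ⊕ K) = M1 ⊕ M2, so the key drops out. Then M2 = (M1 ⊕ M2) ⊕ M1 over the first 12 bytes.
byte 0: (b5 ⊕ 4f) ⊕ 70 = fa ⊕ 70 = 8a
byte 1: (b6 ⊕ d0) ⊕ 61 = 66 ⊕ 61 = 07
byte 2: (f1 ⊕ 48) ⊕ 73 = b9 ⊕ 73 = ca
byte 3: (9c ⊕ 3e) ⊕ 73 = a2 ⊕ 73 = d1
byte 4: (03 ⊕ 10) ⊕ 77 = 13 ⊕ 77 = 64
byte 5: (b8 ⊕ a5) ⊕ 64 = 1d ⊕ 64 = 79
byte 6: (5d ⊕ 7d) ⊕ 20 = 20 ⊕ 20 = 00
byte 7: (60 ⊕ 23) ⊕ 74 = 43 ⊕ 74 = 37
byte 8: (b1 ⊕ 72) ⊕ 68 = c3 ⊕ 68 = ab
byte 9: (7d ⊕ ed) ⊕ 65 = 90 ⊕ 65 = f5
byte 10: (f2 ⊕ 61) ⊕ 20 = 93 ⊕ 20 = b3
byte 11: (3e ⊕ 34) ⊕ 3f = 0a ⊕ 3f = 35

[138, 7, 202, 209, 100, 121, 0, 55, 171, 245, 179, 53]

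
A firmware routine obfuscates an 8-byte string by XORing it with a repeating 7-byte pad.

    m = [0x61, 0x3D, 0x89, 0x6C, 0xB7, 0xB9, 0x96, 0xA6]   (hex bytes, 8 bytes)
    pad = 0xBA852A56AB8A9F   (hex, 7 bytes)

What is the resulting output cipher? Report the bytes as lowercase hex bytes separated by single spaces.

The 7-byte key repeats, so the effective keystream is ba 85 2a 56 ab 8a 9f ba.
byte 0:  97 ⊕ 186 = 219
byte 1:  61 ⊕ 133 = 184
byte 2: 137 ⊕  42 = 163
byte 3: 108 ⊕  86 =  58
byte 4: 183 ⊕ 171 =  28
byte 5: 185 ⊕ 138 =  51
byte 6: 150 ⊕ 159 =   9
byte 7: 166 ⊕ 186 =  28

db b8 a3 3a 1c 33 09 1c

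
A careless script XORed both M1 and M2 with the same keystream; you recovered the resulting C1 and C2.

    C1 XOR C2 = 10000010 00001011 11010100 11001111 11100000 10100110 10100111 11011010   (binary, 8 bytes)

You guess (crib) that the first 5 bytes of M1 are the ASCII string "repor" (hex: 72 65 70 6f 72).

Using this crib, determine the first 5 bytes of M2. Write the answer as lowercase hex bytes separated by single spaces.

f0 6e a4 a0 92

Since C1 ⊕ C2 = M1 ⊕ M2, XORing with the guessed M1 bytes yields the corresponding M2 bytes: M2 = (C1 ⊕ C2) ⊕ M1.
byte 0: 10000010 XOR 01110010 = 11110000
byte 1: 00001011 XOR 01100101 = 01101110
byte 2: 11010100 XOR 01110000 = 10100100
byte 3: 11001111 XOR 01101111 = 10100000
byte 4: 11100000 XOR 01110010 = 10010010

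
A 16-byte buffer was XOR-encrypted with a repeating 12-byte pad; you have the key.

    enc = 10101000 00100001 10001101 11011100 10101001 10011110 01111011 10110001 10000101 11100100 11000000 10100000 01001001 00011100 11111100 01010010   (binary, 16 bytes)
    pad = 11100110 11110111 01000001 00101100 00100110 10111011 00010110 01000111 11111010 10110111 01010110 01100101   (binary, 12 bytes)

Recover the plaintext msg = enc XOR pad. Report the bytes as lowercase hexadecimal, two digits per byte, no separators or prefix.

The 12-byte key repeats, so the effective keystream is e6 f7 41 2c 26 bb 16 47 fa b7 56 65 e6 f7 41 2c.
byte 0: a8 ^ e6 = 4e
byte 1: 21 ^ f7 = d6
byte 2: 8d ^ 41 = cc
byte 3: dc ^ 2c = f0
byte 4: a9 ^ 26 = 8f
byte 5: 9e ^ bb = 25
byte 6: 7b ^ 16 = 6d
byte 7: b1 ^ 47 = f6
byte 8: 85 ^ fa = 7f
byte 9: e4 ^ b7 = 53
byte 10: c0 ^ 56 = 96
byte 11: a0 ^ 65 = c5
byte 12: 49 ^ e6 = af
byte 13: 1c ^ f7 = eb
byte 14: fc ^ 41 = bd
byte 15: 52 ^ 2c = 7e

4ed6ccf08f256df67f5396c5afebbd7e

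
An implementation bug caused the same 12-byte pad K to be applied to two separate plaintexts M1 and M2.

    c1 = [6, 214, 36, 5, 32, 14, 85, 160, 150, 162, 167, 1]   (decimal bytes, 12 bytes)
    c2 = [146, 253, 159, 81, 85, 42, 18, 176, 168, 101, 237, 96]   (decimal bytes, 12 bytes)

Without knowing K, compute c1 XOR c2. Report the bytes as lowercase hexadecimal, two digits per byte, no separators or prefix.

942bbb54752447103ec74a61

c1 ⊕ c2 = (M1 ⊕ K) ⊕ (M2 ⊕ K) = M1 ⊕ M2 — the shared key cancels under XOR.
byte 0: 00000110 xor 10010010 = 10010100
byte 1: 11010110 xor 11111101 = 00101011
byte 2: 00100100 xor 10011111 = 10111011
byte 3: 00000101 xor 01010001 = 01010100
byte 4: 00100000 xor 01010101 = 01110101
byte 5: 00001110 xor 00101010 = 00100100
byte 6: 01010101 xor 00010010 = 01000111
byte 7: 10100000 xor 10110000 = 00010000
byte 8: 10010110 xor 10101000 = 00111110
byte 9: 10100010 xor 01100101 = 11000111
byte 10: 10100111 xor 11101101 = 01001010
byte 11: 00000001 xor 01100000 = 01100001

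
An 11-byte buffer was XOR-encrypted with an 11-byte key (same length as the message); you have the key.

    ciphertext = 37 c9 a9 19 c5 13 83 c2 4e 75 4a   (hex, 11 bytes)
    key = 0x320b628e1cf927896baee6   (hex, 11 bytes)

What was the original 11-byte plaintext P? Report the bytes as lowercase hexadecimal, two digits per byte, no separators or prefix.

05c2cb97d9eaa44b25dbac

XOR is its own inverse, so applying the key byte-wise gives the result directly.
byte 0: 00110111 xor 00110010 = 00000101
byte 1: 11001001 xor 00001011 = 11000010
byte 2: 10101001 xor 01100010 = 11001011
byte 3: 00011001 xor 10001110 = 10010111
byte 4: 11000101 xor 00011100 = 11011001
byte 5: 00010011 xor 11111001 = 11101010
byte 6: 10000011 xor 00100111 = 10100100
byte 7: 11000010 xor 10001001 = 01001011
byte 8: 01001110 xor 01101011 = 00100101
byte 9: 01110101 xor 10101110 = 11011011
byte 10: 01001010 xor 11100110 = 10101100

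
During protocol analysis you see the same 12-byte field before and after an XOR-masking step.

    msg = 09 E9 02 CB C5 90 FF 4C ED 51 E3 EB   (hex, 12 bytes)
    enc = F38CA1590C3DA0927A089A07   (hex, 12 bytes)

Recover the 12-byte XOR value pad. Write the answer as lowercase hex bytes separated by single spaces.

Since enc = msg ⊕ pad, XORing both sides with msg gives pad = msg ⊕ enc.
09 ⊕ f3 = fa
e9 ⊕ 8c = 65
02 ⊕ a1 = a3
cb ⊕ 59 = 92
c5 ⊕ 0c = c9
90 ⊕ 3d = ad
ff ⊕ a0 = 5f
4c ⊕ 92 = de
ed ⊕ 7a = 97
51 ⊕ 08 = 59
e3 ⊕ 9a = 79
eb ⊕ 07 = ec

fa 65 a3 92 c9 ad 5f de 97 59 79 ec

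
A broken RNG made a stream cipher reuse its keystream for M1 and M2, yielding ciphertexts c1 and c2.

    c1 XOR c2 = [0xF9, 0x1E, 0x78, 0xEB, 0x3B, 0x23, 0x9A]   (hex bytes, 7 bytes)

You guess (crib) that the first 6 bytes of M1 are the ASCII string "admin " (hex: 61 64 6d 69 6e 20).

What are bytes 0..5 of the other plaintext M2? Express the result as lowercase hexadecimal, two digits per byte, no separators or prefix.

Since c1 ⊕ c2 = M1 ⊕ M2, XORing with the guessed M1 bytes yields the corresponding M2 bytes: M2 = (c1 ⊕ c2) ⊕ M1.
f9 ⊕ 61 = 98
1e ⊕ 64 = 7a
78 ⊕ 6d = 15
eb ⊕ 69 = 82
3b ⊕ 6e = 55
23 ⊕ 20 = 03

987a15825503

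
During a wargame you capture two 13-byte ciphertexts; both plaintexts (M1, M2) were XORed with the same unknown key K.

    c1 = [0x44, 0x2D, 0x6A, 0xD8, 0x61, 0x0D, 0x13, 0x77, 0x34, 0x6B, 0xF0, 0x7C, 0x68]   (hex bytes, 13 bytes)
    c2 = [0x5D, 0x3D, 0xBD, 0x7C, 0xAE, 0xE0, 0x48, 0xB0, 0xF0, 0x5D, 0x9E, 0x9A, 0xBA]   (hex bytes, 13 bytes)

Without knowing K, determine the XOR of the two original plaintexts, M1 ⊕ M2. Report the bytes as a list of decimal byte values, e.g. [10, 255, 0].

c1 ⊕ c2 = (M1 ⊕ K) ⊕ (M2 ⊕ K) = M1 ⊕ M2 — the shared key cancels under XOR.
byte 0: 44 XOR 5d = 19
byte 1: 2d XOR 3d = 10
byte 2: 6a XOR bd = d7
byte 3: d8 XOR 7c = a4
byte 4: 61 XOR ae = cf
byte 5: 0d XOR e0 = ed
byte 6: 13 XOR 48 = 5b
byte 7: 77 XOR b0 = c7
byte 8: 34 XOR f0 = c4
byte 9: 6b XOR 5d = 36
byte 10: f0 XOR 9e = 6e
byte 11: 7c XOR 9a = e6
byte 12: 68 XOR ba = d2

[25, 16, 215, 164, 207, 237, 91, 199, 196, 54, 110, 230, 210]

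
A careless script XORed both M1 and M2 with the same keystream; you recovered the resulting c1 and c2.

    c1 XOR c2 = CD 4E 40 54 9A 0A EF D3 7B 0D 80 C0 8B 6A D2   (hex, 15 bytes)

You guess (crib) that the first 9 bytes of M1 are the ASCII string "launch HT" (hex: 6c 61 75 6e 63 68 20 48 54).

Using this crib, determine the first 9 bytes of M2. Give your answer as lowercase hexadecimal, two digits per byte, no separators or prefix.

Since c1 ⊕ c2 = M1 ⊕ M2, XORing with the guessed M1 bytes yields the corresponding M2 bytes: M2 = (c1 ⊕ c2) ⊕ M1.
cd XOR 6c = a1
4e XOR 61 = 2f
40 XOR 75 = 35
54 XOR 6e = 3a
9a XOR 63 = f9
0a XOR 68 = 62
ef XOR 20 = cf
d3 XOR 48 = 9b
7b XOR 54 = 2f

a12f353af962cf9b2f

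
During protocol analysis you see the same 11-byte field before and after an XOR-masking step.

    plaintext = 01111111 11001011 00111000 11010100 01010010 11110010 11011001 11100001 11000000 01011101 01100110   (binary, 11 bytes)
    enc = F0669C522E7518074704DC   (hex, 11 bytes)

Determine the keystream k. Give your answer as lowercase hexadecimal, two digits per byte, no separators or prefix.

8fada4867c87c1e68759ba

Since enc = plaintext ⊕ k, XORing both sides with plaintext gives k = plaintext ⊕ enc.
127 ⊕ 240 = 143
203 ⊕ 102 = 173
 56 ⊕ 156 = 164
212 ⊕  82 = 134
 82 ⊕  46 = 124
242 ⊕ 117 = 135
217 ⊕  24 = 193
225 ⊕   7 = 230
192 ⊕  71 = 135
 93 ⊕   4 =  89
102 ⊕ 220 = 186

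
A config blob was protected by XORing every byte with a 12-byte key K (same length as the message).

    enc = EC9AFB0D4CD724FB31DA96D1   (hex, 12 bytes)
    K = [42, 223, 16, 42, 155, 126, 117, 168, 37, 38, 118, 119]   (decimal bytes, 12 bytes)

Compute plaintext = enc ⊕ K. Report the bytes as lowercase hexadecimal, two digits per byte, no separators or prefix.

c645eb27d7a9515314fce0a6

XOR is its own inverse, so applying the key byte-wise gives the result directly.
ec ⊕ 2a = c6
9a ⊕ df = 45
fb ⊕ 10 = eb
0d ⊕ 2a = 27
4c ⊕ 9b = d7
d7 ⊕ 7e = a9
24 ⊕ 75 = 51
fb ⊕ a8 = 53
31 ⊕ 25 = 14
da ⊕ 26 = fc
96 ⊕ 76 = e0
d1 ⊕ 77 = a6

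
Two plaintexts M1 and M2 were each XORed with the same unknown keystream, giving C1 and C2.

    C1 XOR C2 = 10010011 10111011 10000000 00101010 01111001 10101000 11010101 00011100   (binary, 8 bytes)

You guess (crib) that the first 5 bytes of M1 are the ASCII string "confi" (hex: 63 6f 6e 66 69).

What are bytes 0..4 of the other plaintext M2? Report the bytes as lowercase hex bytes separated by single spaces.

Since C1 ⊕ C2 = M1 ⊕ M2, XORing with the guessed M1 bytes yields the corresponding M2 bytes: M2 = (C1 ⊕ C2) ⊕ M1.
10010011 XOR 01100011 = 11110000
10111011 XOR 01101111 = 11010100
10000000 XOR 01101110 = 11101110
00101010 XOR 01100110 = 01001100
01111001 XOR 01101001 = 00010000

f0 d4 ee 4c 10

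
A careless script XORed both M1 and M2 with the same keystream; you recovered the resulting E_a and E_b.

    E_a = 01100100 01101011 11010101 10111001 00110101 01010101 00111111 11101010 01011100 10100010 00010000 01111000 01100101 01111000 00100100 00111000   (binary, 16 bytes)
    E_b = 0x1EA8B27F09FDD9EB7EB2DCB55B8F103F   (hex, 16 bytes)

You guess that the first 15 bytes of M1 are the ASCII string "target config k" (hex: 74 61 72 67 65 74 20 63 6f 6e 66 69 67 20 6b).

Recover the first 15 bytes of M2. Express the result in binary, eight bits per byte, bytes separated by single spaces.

First, E_a ⊕ E_b = (M1 ⊕ K) ⊕ (M2 ⊕ K) = M1 ⊕ M2, so the key drops out. Then M2 = (M1 ⊕ M2) ⊕ M1 over the first 15 bytes.
byte 0: (64 xor 1e) xor 74 = 7a xor 74 = 0e
byte 1: (6b xor a8) xor 61 = c3 xor 61 = a2
byte 2: (d5 xor b2) xor 72 = 67 xor 72 = 15
byte 3: (b9 xor 7f) xor 67 = c6 xor 67 = a1
byte 4: (35 xor 09) xor 65 = 3c xor 65 = 59
byte 5: (55 xor fd) xor 74 = a8 xor 74 = dc
byte 6: (3f xor d9) xor 20 = e6 xor 20 = c6
byte 7: (ea xor eb) xor 63 = 01 xor 63 = 62
byte 8: (5c xor 7e) xor 6f = 22 xor 6f = 4d
byte 9: (a2 xor b2) xor 6e = 10 xor 6e = 7e
byte 10: (10 xor dc) xor 66 = cc xor 66 = aa
byte 11: (78 xor b5) xor 69 = cd xor 69 = a4
byte 12: (65 xor 5b) xor 67 = 3e xor 67 = 59
byte 13: (78 xor 8f) xor 20 = f7 xor 20 = d7
byte 14: (24 xor 10) xor 6b = 34 xor 6b = 5f

00001110 10100010 00010101 10100001 01011001 11011100 11000110 01100010 01001101 01111110 10101010 10100100 01011001 11010111 01011111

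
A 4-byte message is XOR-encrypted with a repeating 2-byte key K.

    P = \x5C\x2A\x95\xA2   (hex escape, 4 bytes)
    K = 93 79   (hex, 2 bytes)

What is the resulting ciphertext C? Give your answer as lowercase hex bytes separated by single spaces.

The 2-byte key repeats, so the effective keystream is 93 79 93 79.
byte 0:  92 ^ 147 = 207
byte 1:  42 ^ 121 =  83
byte 2: 149 ^ 147 =   6
byte 3: 162 ^ 121 = 219

cf 53 06 db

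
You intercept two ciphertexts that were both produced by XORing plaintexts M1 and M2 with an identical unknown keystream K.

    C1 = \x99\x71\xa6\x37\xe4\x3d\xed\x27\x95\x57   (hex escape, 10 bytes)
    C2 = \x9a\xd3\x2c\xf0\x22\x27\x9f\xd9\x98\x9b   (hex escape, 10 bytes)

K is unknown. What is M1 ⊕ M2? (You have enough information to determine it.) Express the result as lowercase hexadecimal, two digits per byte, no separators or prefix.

03a28ac7c61a72fe0dcc

C1 ⊕ C2 = (M1 ⊕ K) ⊕ (M2 ⊕ K) = M1 ⊕ M2 — the shared key cancels under XOR.
10011001 ⊕ 10011010 = 00000011
01110001 ⊕ 11010011 = 10100010
10100110 ⊕ 00101100 = 10001010
00110111 ⊕ 11110000 = 11000111
11100100 ⊕ 00100010 = 11000110
00111101 ⊕ 00100111 = 00011010
11101101 ⊕ 10011111 = 01110010
00100111 ⊕ 11011001 = 11111110
10010101 ⊕ 10011000 = 00001101
01010111 ⊕ 10011011 = 11001100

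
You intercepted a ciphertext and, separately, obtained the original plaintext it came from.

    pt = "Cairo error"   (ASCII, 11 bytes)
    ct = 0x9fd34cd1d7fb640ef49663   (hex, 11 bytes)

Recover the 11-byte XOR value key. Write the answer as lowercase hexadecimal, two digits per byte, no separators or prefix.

Since ct = pt ⊕ key, XORing both sides with pt gives key = pt ⊕ ct.
byte 0:  67 XOR 159 = 220
byte 1:  97 XOR 211 = 178
byte 2: 105 XOR  76 =  37
byte 3: 114 XOR 209 = 163
byte 4: 111 XOR 215 = 184
byte 5:  32 XOR 251 = 219
byte 6: 101 XOR 100 =   1
byte 7: 114 XOR  14 = 124
byte 8: 114 XOR 244 = 134
byte 9: 111 XOR 150 = 249
byte 10: 114 XOR  99 =  17

dcb225a3b8db017c86f911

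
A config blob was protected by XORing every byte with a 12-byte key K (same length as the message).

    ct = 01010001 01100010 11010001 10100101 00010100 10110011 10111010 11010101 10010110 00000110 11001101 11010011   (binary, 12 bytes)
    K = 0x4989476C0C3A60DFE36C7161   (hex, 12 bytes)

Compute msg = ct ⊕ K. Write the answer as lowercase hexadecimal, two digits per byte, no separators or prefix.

18eb96c91889da0a756abcb2

XOR is its own inverse, so applying the key byte-wise gives the result directly.
byte 0: 51 xor 49 = 18
byte 1: 62 xor 89 = eb
byte 2: d1 xor 47 = 96
byte 3: a5 xor 6c = c9
byte 4: 14 xor 0c = 18
byte 5: b3 xor 3a = 89
byte 6: ba xor 60 = da
byte 7: d5 xor df = 0a
byte 8: 96 xor e3 = 75
byte 9: 06 xor 6c = 6a
byte 10: cd xor 71 = bc
byte 11: d3 xor 61 = b2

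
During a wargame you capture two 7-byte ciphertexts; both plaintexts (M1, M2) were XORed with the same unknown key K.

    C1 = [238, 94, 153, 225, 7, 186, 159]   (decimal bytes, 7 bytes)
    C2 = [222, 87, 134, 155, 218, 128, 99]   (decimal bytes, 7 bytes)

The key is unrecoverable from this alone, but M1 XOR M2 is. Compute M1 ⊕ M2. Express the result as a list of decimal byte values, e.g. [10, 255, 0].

[48, 9, 31, 122, 221, 58, 252]

C1 ⊕ C2 = (M1 ⊕ K) ⊕ (M2 ⊕ K) = M1 ⊕ M2 — the shared key cancels under XOR.
byte 0: 238 xor 222 =  48
byte 1:  94 xor  87 =   9
byte 2: 153 xor 134 =  31
byte 3: 225 xor 155 = 122
byte 4:   7 xor 218 = 221
byte 5: 186 xor 128 =  58
byte 6: 159 xor  99 = 252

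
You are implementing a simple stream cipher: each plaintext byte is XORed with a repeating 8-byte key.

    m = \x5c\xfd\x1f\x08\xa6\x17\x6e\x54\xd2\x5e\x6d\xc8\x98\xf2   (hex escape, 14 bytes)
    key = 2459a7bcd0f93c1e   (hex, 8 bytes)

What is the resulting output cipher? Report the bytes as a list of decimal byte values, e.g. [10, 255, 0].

The 8-byte key repeats, so the effective keystream is 24 59 a7 bc d0 f9 3c 1e 24 59 a7 bc d0 f9.
byte 0: 5c ^ 24 = 78
byte 1: fd ^ 59 = a4
byte 2: 1f ^ a7 = b8
byte 3: 08 ^ bc = b4
byte 4: a6 ^ d0 = 76
byte 5: 17 ^ f9 = ee
byte 6: 6e ^ 3c = 52
byte 7: 54 ^ 1e = 4a
byte 8: d2 ^ 24 = f6
byte 9: 5e ^ 59 = 07
byte 10: 6d ^ a7 = ca
byte 11: c8 ^ bc = 74
byte 12: 98 ^ d0 = 48
byte 13: f2 ^ f9 = 0b

[120, 164, 184, 180, 118, 238, 82, 74, 246, 7, 202, 116, 72, 11]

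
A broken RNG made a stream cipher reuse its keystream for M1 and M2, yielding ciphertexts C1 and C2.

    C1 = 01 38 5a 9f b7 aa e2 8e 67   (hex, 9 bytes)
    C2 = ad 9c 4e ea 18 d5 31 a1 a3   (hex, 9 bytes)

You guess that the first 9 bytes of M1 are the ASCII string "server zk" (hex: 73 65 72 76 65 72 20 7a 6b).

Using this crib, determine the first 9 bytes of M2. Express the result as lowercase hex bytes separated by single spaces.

First, C1 ⊕ C2 = (M1 ⊕ K) ⊕ (M2 ⊕ K) = M1 ⊕ M2, so the key drops out. Then M2 = (M1 ⊕ M2) ⊕ M1 over the first 9 bytes.
byte 0: (01 ^ ad) ^ 73 = ac ^ 73 = df
byte 1: (38 ^ 9c) ^ 65 = a4 ^ 65 = c1
byte 2: (5a ^ 4e) ^ 72 = 14 ^ 72 = 66
byte 3: (9f ^ ea) ^ 76 = 75 ^ 76 = 03
byte 4: (b7 ^ 18) ^ 65 = af ^ 65 = ca
byte 5: (aa ^ d5) ^ 72 = 7f ^ 72 = 0d
byte 6: (e2 ^ 31) ^ 20 = d3 ^ 20 = f3
byte 7: (8e ^ a1) ^ 7a = 2f ^ 7a = 55
byte 8: (67 ^ a3) ^ 6b = c4 ^ 6b = af

df c1 66 03 ca 0d f3 55 af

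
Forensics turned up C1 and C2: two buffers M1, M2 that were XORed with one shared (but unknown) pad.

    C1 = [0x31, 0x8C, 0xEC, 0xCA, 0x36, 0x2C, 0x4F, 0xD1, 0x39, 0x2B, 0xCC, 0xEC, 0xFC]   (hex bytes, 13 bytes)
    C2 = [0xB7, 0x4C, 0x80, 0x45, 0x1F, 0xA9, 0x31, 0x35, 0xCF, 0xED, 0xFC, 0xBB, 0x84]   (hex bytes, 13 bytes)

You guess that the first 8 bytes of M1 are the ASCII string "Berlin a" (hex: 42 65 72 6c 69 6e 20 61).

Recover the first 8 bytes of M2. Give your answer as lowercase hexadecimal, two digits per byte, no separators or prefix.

c4a51ee340eb5e85

First, C1 ⊕ C2 = (M1 ⊕ K) ⊕ (M2 ⊕ K) = M1 ⊕ M2, so the key drops out. Then M2 = (M1 ⊕ M2) ⊕ M1 over the first 8 bytes.
byte 0: (31 ^ b7) ^ 42 = 86 ^ 42 = c4
byte 1: (8c ^ 4c) ^ 65 = c0 ^ 65 = a5
byte 2: (ec ^ 80) ^ 72 = 6c ^ 72 = 1e
byte 3: (ca ^ 45) ^ 6c = 8f ^ 6c = e3
byte 4: (36 ^ 1f) ^ 69 = 29 ^ 69 = 40
byte 5: (2c ^ a9) ^ 6e = 85 ^ 6e = eb
byte 6: (4f ^ 31) ^ 20 = 7e ^ 20 = 5e
byte 7: (d1 ^ 35) ^ 61 = e4 ^ 61 = 85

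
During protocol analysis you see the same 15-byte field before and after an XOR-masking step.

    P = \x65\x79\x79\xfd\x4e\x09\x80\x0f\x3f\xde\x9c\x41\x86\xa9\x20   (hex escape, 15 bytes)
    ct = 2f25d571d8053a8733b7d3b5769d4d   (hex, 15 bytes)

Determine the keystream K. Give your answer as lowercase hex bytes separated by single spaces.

4a 5c ac 8c 96 0c ba 88 0c 69 4f f4 f0 34 6d

Since ct = P ⊕ K, XORing both sides with P gives K = P ⊕ ct.
01100101 ^ 00101111 = 01001010
01111001 ^ 00100101 = 01011100
01111001 ^ 11010101 = 10101100
11111101 ^ 01110001 = 10001100
01001110 ^ 11011000 = 10010110
00001001 ^ 00000101 = 00001100
10000000 ^ 00111010 = 10111010
00001111 ^ 10000111 = 10001000
00111111 ^ 00110011 = 00001100
11011110 ^ 10110111 = 01101001
10011100 ^ 11010011 = 01001111
01000001 ^ 10110101 = 11110100
10000110 ^ 01110110 = 11110000
10101001 ^ 10011101 = 00110100
00100000 ^ 01001101 = 01101101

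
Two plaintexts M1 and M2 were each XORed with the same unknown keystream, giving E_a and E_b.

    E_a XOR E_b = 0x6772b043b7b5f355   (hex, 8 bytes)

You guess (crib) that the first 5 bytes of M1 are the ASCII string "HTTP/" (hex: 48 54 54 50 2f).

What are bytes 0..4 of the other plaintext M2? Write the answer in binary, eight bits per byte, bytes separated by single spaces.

Since E_a ⊕ E_b = M1 ⊕ M2, XORing with the guessed M1 bytes yields the corresponding M2 bytes: M2 = (E_a ⊕ E_b) ⊕ M1.
67 XOR 48 = 2f
72 XOR 54 = 26
b0 XOR 54 = e4
43 XOR 50 = 13
b7 XOR 2f = 98

00101111 00100110 11100100 00010011 10011000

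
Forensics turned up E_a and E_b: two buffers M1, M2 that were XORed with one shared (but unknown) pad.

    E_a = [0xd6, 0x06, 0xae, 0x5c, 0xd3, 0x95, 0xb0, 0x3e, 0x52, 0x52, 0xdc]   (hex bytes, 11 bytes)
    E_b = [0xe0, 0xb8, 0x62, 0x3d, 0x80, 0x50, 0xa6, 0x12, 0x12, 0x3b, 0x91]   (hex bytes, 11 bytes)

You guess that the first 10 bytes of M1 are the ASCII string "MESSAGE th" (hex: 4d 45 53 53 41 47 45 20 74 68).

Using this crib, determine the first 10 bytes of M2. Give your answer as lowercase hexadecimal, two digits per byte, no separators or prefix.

7bfb9f321282530c3401

First, E_a ⊕ E_b = (M1 ⊕ K) ⊕ (M2 ⊕ K) = M1 ⊕ M2, so the key drops out. Then M2 = (M1 ⊕ M2) ⊕ M1 over the first 10 bytes.
byte 0: (d6 xor e0) xor 4d = 36 xor 4d = 7b
byte 1: (06 xor b8) xor 45 = be xor 45 = fb
byte 2: (ae xor 62) xor 53 = cc xor 53 = 9f
byte 3: (5c xor 3d) xor 53 = 61 xor 53 = 32
byte 4: (d3 xor 80) xor 41 = 53 xor 41 = 12
byte 5: (95 xor 50) xor 47 = c5 xor 47 = 82
byte 6: (b0 xor a6) xor 45 = 16 xor 45 = 53
byte 7: (3e xor 12) xor 20 = 2c xor 20 = 0c
byte 8: (52 xor 12) xor 74 = 40 xor 74 = 34
byte 9: (52 xor 3b) xor 68 = 69 xor 68 = 01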